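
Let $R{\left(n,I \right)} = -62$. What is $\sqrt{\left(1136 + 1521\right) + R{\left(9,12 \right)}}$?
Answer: $\sqrt{2595} \approx 50.941$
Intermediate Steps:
$\sqrt{\left(1136 + 1521\right) + R{\left(9,12 \right)}} = \sqrt{\left(1136 + 1521\right) - 62} = \sqrt{2657 - 62} = \sqrt{2595}$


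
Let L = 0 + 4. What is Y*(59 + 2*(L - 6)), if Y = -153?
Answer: -8415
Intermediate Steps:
L = 4
Y*(59 + 2*(L - 6)) = -153*(59 + 2*(4 - 6)) = -153*(59 + 2*(-2)) = -153*(59 - 4) = -153*55 = -8415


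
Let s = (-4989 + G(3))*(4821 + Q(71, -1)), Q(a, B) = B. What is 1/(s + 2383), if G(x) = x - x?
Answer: -1/24044597 ≈ -4.1589e-8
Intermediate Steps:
G(x) = 0
s = -24046980 (s = (-4989 + 0)*(4821 - 1) = -4989*4820 = -24046980)
1/(s + 2383) = 1/(-24046980 + 2383) = 1/(-24044597) = -1/24044597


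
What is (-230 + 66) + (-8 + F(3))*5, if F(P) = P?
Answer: -189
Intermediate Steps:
(-230 + 66) + (-8 + F(3))*5 = (-230 + 66) + (-8 + 3)*5 = -164 - 5*5 = -164 - 25 = -189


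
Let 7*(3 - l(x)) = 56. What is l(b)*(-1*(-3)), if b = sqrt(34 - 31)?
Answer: -15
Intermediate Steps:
b = sqrt(3) ≈ 1.7320
l(x) = -5 (l(x) = 3 - 1/7*56 = 3 - 8 = -5)
l(b)*(-1*(-3)) = -(-5)*(-3) = -5*3 = -15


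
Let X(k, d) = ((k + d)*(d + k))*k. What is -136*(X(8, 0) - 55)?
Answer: -62152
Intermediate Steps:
X(k, d) = k*(d + k)² (X(k, d) = ((d + k)*(d + k))*k = (d + k)²*k = k*(d + k)²)
-136*(X(8, 0) - 55) = -136*(8*(0 + 8)² - 55) = -136*(8*8² - 55) = -136*(8*64 - 55) = -136*(512 - 55) = -136*457 = -62152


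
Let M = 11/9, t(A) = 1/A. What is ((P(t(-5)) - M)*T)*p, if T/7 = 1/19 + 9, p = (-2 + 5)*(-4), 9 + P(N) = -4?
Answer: 616448/57 ≈ 10815.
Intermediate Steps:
P(N) = -13 (P(N) = -9 - 4 = -13)
p = -12 (p = 3*(-4) = -12)
T = 1204/19 (T = 7*(1/19 + 9) = 7*(172/19) = 1204/19 ≈ 63.368)
M = 11/9 (M = 11*(⅑) = 11/9 ≈ 1.2222)
((P(t(-5)) - M)*T)*p = ((-13 - 1*11/9)*(1204/19))*(-12) = ((-13 - 11/9)*(1204/19))*(-12) = -128/9*1204/19*(-12) = -154112/171*(-12) = 616448/57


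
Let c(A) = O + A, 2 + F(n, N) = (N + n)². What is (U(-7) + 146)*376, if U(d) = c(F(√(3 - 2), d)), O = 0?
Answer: 67680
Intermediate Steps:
F(n, N) = -2 + (N + n)²
c(A) = A (c(A) = 0 + A = A)
U(d) = -2 + (1 + d)² (U(d) = -2 + (d + √(3 - 2))² = -2 + (d + √1)² = -2 + (d + 1)² = -2 + (1 + d)²)
(U(-7) + 146)*376 = ((-2 + (1 - 7)²) + 146)*376 = ((-2 + (-6)²) + 146)*376 = ((-2 + 36) + 146)*376 = (34 + 146)*376 = 180*376 = 67680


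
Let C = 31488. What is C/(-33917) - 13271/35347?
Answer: -120239911/92220323 ≈ -1.3038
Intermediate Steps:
C/(-33917) - 13271/35347 = 31488/(-33917) - 13271/35347 = 31488*(-1/33917) - 13271*1/35347 = -31488/33917 - 13271/35347 = -120239911/92220323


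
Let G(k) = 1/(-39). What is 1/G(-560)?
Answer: -39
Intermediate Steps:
G(k) = -1/39
1/G(-560) = 1/(-1/39) = -39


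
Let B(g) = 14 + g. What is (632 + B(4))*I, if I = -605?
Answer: -393250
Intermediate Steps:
(632 + B(4))*I = (632 + (14 + 4))*(-605) = (632 + 18)*(-605) = 650*(-605) = -393250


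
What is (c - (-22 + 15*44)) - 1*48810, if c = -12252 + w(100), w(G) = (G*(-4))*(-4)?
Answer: -60100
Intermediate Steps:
w(G) = 16*G (w(G) = -4*G*(-4) = 16*G)
c = -10652 (c = -12252 + 16*100 = -12252 + 1600 = -10652)
(c - (-22 + 15*44)) - 1*48810 = (-10652 - (-22 + 15*44)) - 1*48810 = (-10652 - (-22 + 660)) - 48810 = (-10652 - 1*638) - 48810 = (-10652 - 638) - 48810 = -11290 - 48810 = -60100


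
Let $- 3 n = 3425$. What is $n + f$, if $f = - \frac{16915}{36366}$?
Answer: $- \frac{41534765}{36366} \approx -1142.1$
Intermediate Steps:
$f = - \frac{16915}{36366}$ ($f = \left(-16915\right) \frac{1}{36366} = - \frac{16915}{36366} \approx -0.46513$)
$n = - \frac{3425}{3}$ ($n = \left(- \frac{1}{3}\right) 3425 = - \frac{3425}{3} \approx -1141.7$)
$n + f = - \frac{3425}{3} - \frac{16915}{36366} = - \frac{41534765}{36366}$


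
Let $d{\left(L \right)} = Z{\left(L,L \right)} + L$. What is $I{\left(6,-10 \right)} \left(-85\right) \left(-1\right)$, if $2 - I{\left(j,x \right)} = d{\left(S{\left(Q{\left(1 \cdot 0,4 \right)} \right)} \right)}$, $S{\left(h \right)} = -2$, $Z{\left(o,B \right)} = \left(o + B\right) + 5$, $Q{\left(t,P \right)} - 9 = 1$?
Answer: $255$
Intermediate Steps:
$Q{\left(t,P \right)} = 10$ ($Q{\left(t,P \right)} = 9 + 1 = 10$)
$Z{\left(o,B \right)} = 5 + B + o$ ($Z{\left(o,B \right)} = \left(B + o\right) + 5 = 5 + B + o$)
$d{\left(L \right)} = 5 + 3 L$ ($d{\left(L \right)} = \left(5 + L + L\right) + L = \left(5 + 2 L\right) + L = 5 + 3 L$)
$I{\left(j,x \right)} = 3$ ($I{\left(j,x \right)} = 2 - \left(5 + 3 \left(-2\right)\right) = 2 - \left(5 - 6\right) = 2 - -1 = 2 + 1 = 3$)
$I{\left(6,-10 \right)} \left(-85\right) \left(-1\right) = 3 \left(-85\right) \left(-1\right) = \left(-255\right) \left(-1\right) = 255$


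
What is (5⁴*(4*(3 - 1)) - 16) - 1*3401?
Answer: 1583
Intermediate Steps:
(5⁴*(4*(3 - 1)) - 16) - 1*3401 = (625*(4*2) - 16) - 3401 = (625*8 - 16) - 3401 = (5000 - 16) - 3401 = 4984 - 3401 = 1583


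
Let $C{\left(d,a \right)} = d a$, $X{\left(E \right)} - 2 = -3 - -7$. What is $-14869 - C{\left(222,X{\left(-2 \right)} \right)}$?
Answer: $-16201$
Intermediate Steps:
$X{\left(E \right)} = 6$ ($X{\left(E \right)} = 2 - -4 = 2 + \left(-3 + 7\right) = 2 + 4 = 6$)
$C{\left(d,a \right)} = a d$
$-14869 - C{\left(222,X{\left(-2 \right)} \right)} = -14869 - 6 \cdot 222 = -14869 - 1332 = -16201$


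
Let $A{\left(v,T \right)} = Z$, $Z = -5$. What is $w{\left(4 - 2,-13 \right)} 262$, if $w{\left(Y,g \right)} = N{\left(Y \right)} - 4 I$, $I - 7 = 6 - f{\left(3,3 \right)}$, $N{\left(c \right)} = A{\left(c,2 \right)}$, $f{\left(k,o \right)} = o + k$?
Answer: $-8646$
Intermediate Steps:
$f{\left(k,o \right)} = k + o$
$A{\left(v,T \right)} = -5$
$N{\left(c \right)} = -5$
$I = 7$ ($I = 7 + \left(6 - \left(3 + 3\right)\right) = 7 + \left(6 - 6\right) = 7 + 0 = 7$)
$w{\left(Y,g \right)} = -33$ ($w{\left(Y,g \right)} = -5 - 28 = -33$)
$w{\left(4 - 2,-13 \right)} 262 = \left(-33\right) 262 = -8646$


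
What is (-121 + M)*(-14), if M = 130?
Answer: -126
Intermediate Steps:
(-121 + M)*(-14) = (-121 + 130)*(-14) = 9*(-14) = -126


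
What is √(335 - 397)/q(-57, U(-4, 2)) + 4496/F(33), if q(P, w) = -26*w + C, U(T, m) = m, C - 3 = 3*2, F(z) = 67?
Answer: 4496/67 - I*√62/43 ≈ 67.104 - 0.18312*I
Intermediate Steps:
C = 9 (C = 3 + 3*2 = 3 + 6 = 9)
q(P, w) = 9 - 26*w (q(P, w) = -26*w + 9 = 9 - 26*w)
√(335 - 397)/q(-57, U(-4, 2)) + 4496/F(33) = √(335 - 397)/(9 - 26*2) + 4496/67 = √(-62)/(9 - 52) + 4496*(1/67) = (I*√62)/(-43) + 4496/67 = (I*√62)*(-1/43) + 4496/67 = -I*√62/43 + 4496/67 = 4496/67 - I*√62/43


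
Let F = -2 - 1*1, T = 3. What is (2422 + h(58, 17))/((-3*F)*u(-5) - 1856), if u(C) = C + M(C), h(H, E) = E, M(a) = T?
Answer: -2439/1874 ≈ -1.3015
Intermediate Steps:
M(a) = 3
u(C) = 3 + C (u(C) = C + 3 = 3 + C)
F = -3 (F = -2 - 1 = -3)
(2422 + h(58, 17))/((-3*F)*u(-5) - 1856) = (2422 + 17)/((-3*(-3))*(3 - 5) - 1856) = 2439/(9*(-2) - 1856) = 2439/(-18 - 1856) = 2439/(-1874) = 2439*(-1/1874) = -2439/1874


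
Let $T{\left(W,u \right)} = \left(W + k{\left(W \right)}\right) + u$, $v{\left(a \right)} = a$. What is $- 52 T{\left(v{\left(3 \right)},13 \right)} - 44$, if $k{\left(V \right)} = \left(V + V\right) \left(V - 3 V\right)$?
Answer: $996$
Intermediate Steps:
$k{\left(V \right)} = - 4 V^{2}$ ($k{\left(V \right)} = 2 V \left(- 2 V\right) = - 4 V^{2}$)
$T{\left(W,u \right)} = W + u - 4 W^{2}$ ($T{\left(W,u \right)} = \left(W - 4 W^{2}\right) + u = W + u - 4 W^{2}$)
$- 52 T{\left(v{\left(3 \right)},13 \right)} - 44 = - 52 \left(3 + 13 - 4 \cdot 3^{2}\right) - 44 = - 52 \left(3 + 13 - 36\right) - 44 = \left(-52\right) \left(-20\right) - 44 = 1040 - 44 = 996$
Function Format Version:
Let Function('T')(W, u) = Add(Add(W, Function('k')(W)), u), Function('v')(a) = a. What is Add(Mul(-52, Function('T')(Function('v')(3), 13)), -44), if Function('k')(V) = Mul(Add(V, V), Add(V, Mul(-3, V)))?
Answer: 996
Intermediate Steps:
Function('k')(V) = Mul(-4, Pow(V, 2)) (Function('k')(V) = Mul(Mul(2, V), Mul(-2, V)) = Mul(-4, Pow(V, 2)))
Function('T')(W, u) = Add(W, u, Mul(-4, Pow(W, 2))) (Function('T')(W, u) = Add(Add(W, Mul(-4, Pow(W, 2))), u) = Add(W, u, Mul(-4, Pow(W, 2))))
Add(Mul(-52, Function('T')(Function('v')(3), 13)), -44) = Add(Mul(-52, Add(3, 13, Mul(-4, Pow(3, 2)))), -44) = Add(Mul(-52, Add(3, 13, Mul(-4, 9))), -44) = Add(Mul(-52, Add(3, 13, -36)), -44) = Add(Mul(-52, -20), -44) = Add(1040, -44) = 996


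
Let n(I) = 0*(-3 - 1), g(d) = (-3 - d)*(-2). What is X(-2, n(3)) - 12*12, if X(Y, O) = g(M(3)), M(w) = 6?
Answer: -126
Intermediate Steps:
g(d) = 6 + 2*d
n(I) = 0 (n(I) = 0*(-4) = 0)
X(Y, O) = 18 (X(Y, O) = 6 + 2*6 = 6 + 12 = 18)
X(-2, n(3)) - 12*12 = 18 - 12*12 = 18 - 144 = -126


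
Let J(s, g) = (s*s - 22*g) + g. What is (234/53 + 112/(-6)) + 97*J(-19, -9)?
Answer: 8480384/159 ≈ 53336.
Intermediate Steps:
J(s, g) = s**2 - 21*g (J(s, g) = (s**2 - 22*g) + g = s**2 - 21*g)
(234/53 + 112/(-6)) + 97*J(-19, -9) = (234/53 + 112/(-6)) + 97*((-19)**2 - 21*(-9)) = (234*(1/53) + 112*(-1/6)) + 97*(361 + 189) = (234/53 - 56/3) + 97*550 = -2266/159 + 53350 = 8480384/159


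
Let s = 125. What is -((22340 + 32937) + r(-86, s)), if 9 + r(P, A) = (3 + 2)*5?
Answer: -55293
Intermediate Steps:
r(P, A) = 16 (r(P, A) = -9 + (3 + 2)*5 = -9 + 5*5 = -9 + 25 = 16)
-((22340 + 32937) + r(-86, s)) = -((22340 + 32937) + 16) = -(55277 + 16) = -1*55293 = -55293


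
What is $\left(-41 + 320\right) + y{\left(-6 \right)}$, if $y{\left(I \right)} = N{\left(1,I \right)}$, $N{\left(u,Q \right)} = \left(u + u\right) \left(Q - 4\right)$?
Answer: $259$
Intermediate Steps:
$N{\left(u,Q \right)} = 2 u \left(-4 + Q\right)$
$y{\left(I \right)} = -8 + 2 I$ ($y{\left(I \right)} = 2 \cdot 1 \left(-4 + I\right) = -8 + 2 I$)
$\left(-41 + 320\right) + y{\left(-6 \right)} = \left(-41 + 320\right) + \left(-8 + 2 \left(-6\right)\right) = 279 - 20 = 259$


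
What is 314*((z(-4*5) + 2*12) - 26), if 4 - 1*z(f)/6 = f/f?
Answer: 5024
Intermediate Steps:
z(f) = 18 (z(f) = 24 - 6*f/f = 24 - 6*1 = 24 - 6 = 18)
314*((z(-4*5) + 2*12) - 26) = 314*((18 + 2*12) - 26) = 314*((18 + 24) - 26) = 314*(42 - 26) = 314*16 = 5024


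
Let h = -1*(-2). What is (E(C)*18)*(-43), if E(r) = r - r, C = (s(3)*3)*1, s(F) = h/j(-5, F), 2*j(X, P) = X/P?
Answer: 0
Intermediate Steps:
j(X, P) = X/(2*P) (j(X, P) = (X/P)/2 = X/(2*P))
h = 2
s(F) = -4*F/5 (s(F) = 2/(((½)*(-5)/F)) = 2/((-5/(2*F))) = 2*(-2*F/5) = -4*F/5)
C = -36/5 (C = (-⅘*3*3)*1 = -12/5*3*1 = -36/5*1 = -36/5 ≈ -7.2000)
E(r) = 0
(E(C)*18)*(-43) = (0*18)*(-43) = 0*(-43) = 0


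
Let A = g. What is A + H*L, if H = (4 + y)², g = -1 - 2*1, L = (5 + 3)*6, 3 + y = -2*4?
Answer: 2349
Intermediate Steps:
y = -11 (y = -3 - 2*4 = -3 - 8 = -11)
L = 48 (L = 8*6 = 48)
g = -3 (g = -1 - 2 = -3)
H = 49 (H = (4 - 11)² = (-7)² = 49)
A = -3
A + H*L = -3 + 49*48 = -3 + 2352 = 2349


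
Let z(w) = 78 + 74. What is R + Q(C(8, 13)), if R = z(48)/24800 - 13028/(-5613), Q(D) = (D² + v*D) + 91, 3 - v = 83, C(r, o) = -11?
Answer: 19041621047/17400300 ≈ 1094.3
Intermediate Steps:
v = -80 (v = 3 - 1*83 = 3 - 83 = -80)
z(w) = 152
Q(D) = 91 + D² - 80*D (Q(D) = (D² - 80*D) + 91 = 91 + D² - 80*D)
R = 40493447/17400300 (R = 152/24800 - 13028/(-5613) = 152*(1/24800) - 13028*(-1/5613) = 19/3100 + 13028/5613 = 40493447/17400300 ≈ 2.3272)
R + Q(C(8, 13)) = 40493447/17400300 + (91 + (-11)² - 80*(-11)) = 40493447/17400300 + (91 + 121 + 880) = 40493447/17400300 + 1092 = 19041621047/17400300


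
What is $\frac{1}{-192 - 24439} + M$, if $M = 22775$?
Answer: $\frac{560971024}{24631} \approx 22775.0$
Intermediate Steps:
$\frac{1}{-192 - 24439} + M = \frac{1}{-192 - 24439} + 22775 = \frac{1}{-24631} + 22775 = - \frac{1}{24631} + 22775 = \frac{560971024}{24631}$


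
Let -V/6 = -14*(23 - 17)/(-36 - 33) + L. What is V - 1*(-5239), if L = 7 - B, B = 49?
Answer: 126125/23 ≈ 5483.7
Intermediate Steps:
L = -42 (L = 7 - 1*49 = 7 - 49 = -42)
V = 5628/23 (V = -6*(-14*(23 - 17)/(-36 - 33) - 42) = -6*(-84/(-69) - 42) = -6*(-84*(-1)/69 - 42) = -6*(-14*(-2/23) - 42) = -6*(28/23 - 42) = -6*(-938/23) = 5628/23 ≈ 244.70)
V - 1*(-5239) = 5628/23 - 1*(-5239) = 5628/23 + 5239 = 126125/23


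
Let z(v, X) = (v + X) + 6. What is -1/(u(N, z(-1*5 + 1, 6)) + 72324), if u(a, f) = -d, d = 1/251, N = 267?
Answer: -251/18153323 ≈ -1.3827e-5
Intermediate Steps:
d = 1/251 ≈ 0.0039841
z(v, X) = 6 + X + v (z(v, X) = (X + v) + 6 = 6 + X + v)
u(a, f) = -1/251 (u(a, f) = -1*1/251 = -1/251)
-1/(u(N, z(-1*5 + 1, 6)) + 72324) = -1/(-1/251 + 72324) = -1/18153323/251 = -1*251/18153323 = -251/18153323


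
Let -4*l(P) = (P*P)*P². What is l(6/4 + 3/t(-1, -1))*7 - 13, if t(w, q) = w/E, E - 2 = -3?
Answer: -46759/64 ≈ -730.61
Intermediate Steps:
E = -1 (E = 2 - 3 = -1)
t(w, q) = -w (t(w, q) = w/(-1) = w*(-1) = -w)
l(P) = -P⁴/4 (l(P) = -P*P*P²/4 = -P²*P²/4 = -P⁴/4)
l(6/4 + 3/t(-1, -1))*7 - 13 = -(6/4 + 3/((-1*(-1))))⁴/4*7 - 13 = -(6*(¼) + 3/1)⁴/4*7 - 13 = -(3/2 + 3*1)⁴/4*7 - 13 = -(3/2 + 3)⁴/4*7 - 13 = -(9/2)⁴/4*7 - 13 = -¼*6561/16*7 - 13 = -6561/64*7 - 13 = -45927/64 - 13 = -46759/64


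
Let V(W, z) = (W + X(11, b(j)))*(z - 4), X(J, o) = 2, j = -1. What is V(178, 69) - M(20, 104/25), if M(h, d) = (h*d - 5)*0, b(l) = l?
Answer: 11700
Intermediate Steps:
V(W, z) = (-4 + z)*(2 + W) (V(W, z) = (W + 2)*(z - 4) = (2 + W)*(-4 + z) = (-4 + z)*(2 + W))
M(h, d) = 0 (M(h, d) = (d*h - 5)*0 = (-5 + d*h)*0 = 0)
V(178, 69) - M(20, 104/25) = (-8 - 4*178 + 2*69 + 178*69) - 1*0 = (-8 - 712 + 138 + 12282) + 0 = 11700 + 0 = 11700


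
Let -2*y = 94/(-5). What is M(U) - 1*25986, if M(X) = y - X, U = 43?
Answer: -130098/5 ≈ -26020.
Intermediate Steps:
y = 47/5 (y = -47/(-5) = -47*(-1)/5 = -½*(-94/5) = 47/5 ≈ 9.4000)
M(X) = 47/5 - X
M(U) - 1*25986 = (47/5 - 1*43) - 1*25986 = (47/5 - 43) - 25986 = -168/5 - 25986 = -130098/5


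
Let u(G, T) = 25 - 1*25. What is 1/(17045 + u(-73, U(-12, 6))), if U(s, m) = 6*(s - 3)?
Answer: 1/17045 ≈ 5.8668e-5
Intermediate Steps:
U(s, m) = -18 + 6*s (U(s, m) = 6*(-3 + s) = -18 + 6*s)
u(G, T) = 0 (u(G, T) = 25 - 25 = 0)
1/(17045 + u(-73, U(-12, 6))) = 1/(17045 + 0) = 1/17045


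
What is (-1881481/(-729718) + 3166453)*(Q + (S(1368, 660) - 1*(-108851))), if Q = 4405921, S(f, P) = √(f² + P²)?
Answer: 5215960408003744710/364859 + 13863717790410*√16021/364859 ≈ 1.4301e+13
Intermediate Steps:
S(f, P) = √(P² + f²)
(-1881481/(-729718) + 3166453)*(Q + (S(1368, 660) - 1*(-108851))) = (-1881481/(-729718) + 3166453)*(4405921 + (√(660² + 1368²) - 1*(-108851))) = (-1881481*(-1/729718) + 3166453)*(4405921 + (√(435600 + 1871424) + 108851)) = (1881481/729718 + 3166453)*(4405921 + (√2307024 + 108851)) = 2310619631735*(4405921 + (12*√16021 + 108851))/729718 = 2310619631735*(4405921 + (108851 + 12*√16021))/729718 = 2310619631735*(4514772 + 12*√16021)/729718 = 5215960408003744710/364859 + 13863717790410*√16021/364859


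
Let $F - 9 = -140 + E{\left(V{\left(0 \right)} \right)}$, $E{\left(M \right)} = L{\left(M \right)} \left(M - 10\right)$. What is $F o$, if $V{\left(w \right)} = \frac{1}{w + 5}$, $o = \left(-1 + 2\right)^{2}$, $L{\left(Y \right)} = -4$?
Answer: $- \frac{459}{5} \approx -91.8$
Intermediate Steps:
$o = 1$ ($o = 1^{2} = 1$)
$V{\left(w \right)} = \frac{1}{5 + w}$
$E{\left(M \right)} = 40 - 4 M$ ($E{\left(M \right)} = - 4 \left(M - 10\right) = - 4 \left(-10 + M\right) = 40 - 4 M$)
$F = - \frac{459}{5}$ ($F = 9 - \left(100 + \frac{4}{5 + 0}\right) = 9 - \left(100 + \frac{4}{5}\right) = 9 + \left(-140 + \left(40 - \frac{4}{5}\right)\right) = 9 + \left(-140 + \frac{196}{5}\right) = 9 - \frac{504}{5} = - \frac{459}{5} \approx -91.8$)
$F o = \left(- \frac{459}{5}\right) 1 = - \frac{459}{5}$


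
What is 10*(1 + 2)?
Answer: 30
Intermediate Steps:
10*(1 + 2) = 10*3 = 30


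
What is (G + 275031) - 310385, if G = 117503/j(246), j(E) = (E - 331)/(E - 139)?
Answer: -15577911/85 ≈ -1.8327e+5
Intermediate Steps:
j(E) = (-331 + E)/(-139 + E)
G = -12572821/85 (G = 117503/(((-331 + 246)/(-139 + 246))) = 117503/((-85/107)) = 117503/(((1/107)*(-85))) = 117503/(-85/107) = 117503*(-107/85) = -12572821/85 ≈ -1.4792e+5)
(G + 275031) - 310385 = (-12572821/85 + 275031) - 310385 = 10804814/85 - 310385 = -15577911/85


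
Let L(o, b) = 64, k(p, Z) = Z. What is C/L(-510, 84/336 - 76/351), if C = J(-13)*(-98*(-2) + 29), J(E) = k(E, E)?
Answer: -2925/64 ≈ -45.703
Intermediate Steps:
J(E) = E
C = -2925 (C = -13*(-98*(-2) + 29) = -13*(-14*(-14) + 29) = -13*(196 + 29) = -13*225 = -2925)
C/L(-510, 84/336 - 76/351) = -2925/64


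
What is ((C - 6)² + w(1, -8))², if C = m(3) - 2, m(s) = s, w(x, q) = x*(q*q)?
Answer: 7921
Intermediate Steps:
w(x, q) = x*q²
C = 1 (C = 3 - 2 = 1)
((C - 6)² + w(1, -8))² = ((1 - 6)² + 1*(-8)²)² = ((-5)² + 1*64)² = (25 + 64)² = 89² = 7921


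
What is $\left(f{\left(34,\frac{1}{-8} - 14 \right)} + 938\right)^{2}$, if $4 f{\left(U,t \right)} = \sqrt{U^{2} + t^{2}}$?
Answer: $\frac{\left(30016 + \sqrt{86753}\right)^{2}}{1024} \approx 8.972 \cdot 10^{5}$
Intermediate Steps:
$f{\left(U,t \right)} = \frac{\sqrt{U^{2} + t^{2}}}{4}$
$\left(f{\left(34,\frac{1}{-8} - 14 \right)} + 938\right)^{2} = \left(\frac{\sqrt{34^{2} + \left(\frac{1}{-8} - 14\right)^{2}}}{4} + 938\right)^{2} = \left(\frac{\sqrt{1156 + \left(- \frac{1}{8} - 14\right)^{2}}}{4} + 938\right)^{2} = \left(\frac{\sqrt{1156 + \left(- \frac{113}{8}\right)^{2}}}{4} + 938\right)^{2} = \left(\frac{\sqrt{1156 + \frac{12769}{64}}}{4} + 938\right)^{2} = \left(\frac{\sqrt{\frac{86753}{64}}}{4} + 938\right)^{2} = \left(\frac{\frac{1}{8} \sqrt{86753}}{4} + 938\right)^{2} = \left(\frac{\sqrt{86753}}{32} + 938\right)^{2} = \left(938 + \frac{\sqrt{86753}}{32}\right)^{2}$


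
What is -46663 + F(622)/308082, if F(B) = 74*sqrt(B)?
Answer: -46663 + 37*sqrt(622)/154041 ≈ -46663.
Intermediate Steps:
-46663 + F(622)/308082 = -46663 + (74*sqrt(622))/308082 = -46663 + (74*sqrt(622))*(1/308082) = -46663 + 37*sqrt(622)/154041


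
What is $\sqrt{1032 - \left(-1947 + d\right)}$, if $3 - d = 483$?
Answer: $\sqrt{3459} \approx 58.813$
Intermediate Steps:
$d = -480$ ($d = 3 - 483 = -480$)
$\sqrt{1032 - \left(-1947 + d\right)} = \sqrt{1032 + \left(1947 - -480\right)} = \sqrt{1032 + \left(1947 + 480\right)} = \sqrt{1032 + 2427} = \sqrt{3459}$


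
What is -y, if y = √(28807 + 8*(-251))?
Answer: -√26799 ≈ -163.70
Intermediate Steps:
y = √26799 (y = √(28807 - 2008) = √26799 ≈ 163.70)
-y = -√26799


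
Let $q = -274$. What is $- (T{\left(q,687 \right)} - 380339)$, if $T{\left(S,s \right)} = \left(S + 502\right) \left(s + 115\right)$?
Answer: $197483$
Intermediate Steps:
$T{\left(S,s \right)} = \left(115 + s\right) \left(502 + S\right)$ ($T{\left(S,s \right)} = \left(502 + S\right) \left(115 + s\right) = \left(115 + s\right) \left(502 + S\right)$)
$- (T{\left(q,687 \right)} - 380339) = - (\left(57730 + 115 \left(-274\right) + 502 \cdot 687 - 188238\right) - 380339) = - (\left(57730 - 31510 + 344874 - 188238\right) - 380339) = - (182856 - 380339) = \left(-1\right) \left(-197483\right) = 197483$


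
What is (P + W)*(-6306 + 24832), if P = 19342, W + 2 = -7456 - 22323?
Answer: -193392914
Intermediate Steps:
W = -29781 (W = -2 + (-7456 - 22323) = -2 - 29779 = -29781)
(P + W)*(-6306 + 24832) = (19342 - 29781)*(-6306 + 24832) = -10439*18526 = -193392914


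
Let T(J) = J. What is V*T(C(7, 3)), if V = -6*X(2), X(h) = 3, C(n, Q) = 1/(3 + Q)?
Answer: -3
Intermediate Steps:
V = -18 (V = -6*3 = -18)
V*T(C(7, 3)) = -18/(3 + 3) = -18/6 = -18*⅙ = -3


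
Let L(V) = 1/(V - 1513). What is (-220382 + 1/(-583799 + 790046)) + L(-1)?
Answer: -68816033504689/312257958 ≈ -2.2038e+5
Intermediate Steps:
L(V) = 1/(-1513 + V)
(-220382 + 1/(-583799 + 790046)) + L(-1) = (-220382 + 1/(-583799 + 790046)) + 1/(-1513 - 1) = (-220382 + 1/206247) + 1/(-1514) = (-220382 + 1/206247) - 1/1514 = -45453126353/206247 - 1/1514 = -68816033504689/312257958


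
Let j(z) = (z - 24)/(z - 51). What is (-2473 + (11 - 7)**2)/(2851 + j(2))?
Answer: -120393/139721 ≈ -0.86167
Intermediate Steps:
j(z) = (-24 + z)/(-51 + z)
(-2473 + (11 - 7)**2)/(2851 + j(2)) = (-2473 + (11 - 7)**2)/(2851 + (-24 + 2)/(-51 + 2)) = (-2473 + 4**2)/(2851 - 22/(-49)) = (-2473 + 16)/(2851 - 1/49*(-22)) = -2457/(2851 + 22/49) = -2457/139721/49 = -2457*49/139721 = -120393/139721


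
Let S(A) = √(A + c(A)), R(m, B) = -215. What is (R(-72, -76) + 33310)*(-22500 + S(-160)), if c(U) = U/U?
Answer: -744637500 + 33095*I*√159 ≈ -7.4464e+8 + 4.1731e+5*I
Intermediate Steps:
c(U) = 1
S(A) = √(1 + A) (S(A) = √(A + 1) = √(1 + A))
(R(-72, -76) + 33310)*(-22500 + S(-160)) = (-215 + 33310)*(-22500 + √(1 - 160)) = 33095*(-22500 + √(-159)) = 33095*(-22500 + I*√159) = -744637500 + 33095*I*√159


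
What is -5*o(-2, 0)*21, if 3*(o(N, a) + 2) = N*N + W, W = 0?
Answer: 70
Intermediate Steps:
o(N, a) = -2 + N**2/3 (o(N, a) = -2 + (N*N + 0)/3 = -2 + (N**2 + 0)/3 = -2 + N**2/3)
-5*o(-2, 0)*21 = -5*(-2 + (1/3)*(-2)**2)*21 = -5*(-2 + (1/3)*4)*21 = -5*(-2 + 4/3)*21 = -5*(-2/3)*21 = (10/3)*21 = 70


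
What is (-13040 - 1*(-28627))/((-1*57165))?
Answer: -15587/57165 ≈ -0.27267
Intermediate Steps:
(-13040 - 1*(-28627))/((-1*57165)) = (-13040 + 28627)/(-57165) = 15587*(-1/57165) = -15587/57165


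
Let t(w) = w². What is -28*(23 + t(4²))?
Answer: -7812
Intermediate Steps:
-28*(23 + t(4²)) = -28*(23 + (4²)²) = -28*(23 + 16²) = -28*(23 + 256) = -28*279 = -7812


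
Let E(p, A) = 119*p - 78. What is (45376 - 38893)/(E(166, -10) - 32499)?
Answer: -6483/12823 ≈ -0.50558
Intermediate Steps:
E(p, A) = -78 + 119*p
(45376 - 38893)/(E(166, -10) - 32499) = (45376 - 38893)/((-78 + 119*166) - 32499) = 6483/((-78 + 19754) - 32499) = 6483/(19676 - 32499) = 6483/(-12823) = 6483*(-1/12823) = -6483/12823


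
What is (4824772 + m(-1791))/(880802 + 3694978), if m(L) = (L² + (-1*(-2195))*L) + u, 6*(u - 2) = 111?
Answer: 8202457/9151560 ≈ 0.89629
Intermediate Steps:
u = 41/2 (u = 2 + (⅙)*111 = 2 + 37/2 = 41/2 ≈ 20.500)
m(L) = 41/2 + L² + 2195*L (m(L) = (L² + (-1*(-2195))*L) + 41/2 = (L² + 2195*L) + 41/2 = 41/2 + L² + 2195*L)
(4824772 + m(-1791))/(880802 + 3694978) = (4824772 + (41/2 + (-1791)² + 2195*(-1791)))/(880802 + 3694978) = (4824772 + (41/2 + 3207681 - 3931245))/4575780 = (4824772 - 1447087/2)*(1/4575780) = (8202457/2)*(1/4575780) = 8202457/9151560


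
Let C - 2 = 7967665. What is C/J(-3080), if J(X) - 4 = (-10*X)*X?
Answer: -2655889/31621332 ≈ -0.083990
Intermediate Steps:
C = 7967667 (C = 2 + 7967665 = 7967667)
J(X) = 4 - 10*X² (J(X) = 4 + (-10*X)*X = 4 - 10*X²)
C/J(-3080) = 7967667/(4 - 10*(-3080)²) = 7967667/(4 - 10*9486400) = 7967667/(4 - 94864000) = 7967667/(-94863996) = 7967667*(-1/94863996) = -2655889/31621332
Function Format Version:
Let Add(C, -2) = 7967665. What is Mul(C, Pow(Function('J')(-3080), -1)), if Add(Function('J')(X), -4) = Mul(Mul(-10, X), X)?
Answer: Rational(-2655889, 31621332) ≈ -0.083990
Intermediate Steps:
C = 7967667 (C = Add(2, 7967665) = 7967667)
Function('J')(X) = Add(4, Mul(-10, Pow(X, 2))) (Function('J')(X) = Add(4, Mul(Mul(-10, X), X)) = Add(4, Mul(-10, Pow(X, 2))))
Mul(C, Pow(Function('J')(-3080), -1)) = Mul(7967667, Pow(Add(4, Mul(-10, Pow(-3080, 2))), -1)) = Mul(7967667, Pow(Add(4, Mul(-10, 9486400)), -1)) = Mul(7967667, Pow(Add(4, -94864000), -1)) = Mul(7967667, Pow(-94863996, -1)) = Mul(7967667, Rational(-1, 94863996)) = Rational(-2655889, 31621332)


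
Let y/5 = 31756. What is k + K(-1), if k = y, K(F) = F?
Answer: 158779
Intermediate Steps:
y = 158780 (y = 5*31756 = 158780)
k = 158780
k + K(-1) = 158780 - 1 = 158779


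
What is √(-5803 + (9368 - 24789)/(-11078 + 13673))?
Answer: I*√39117564570/2595 ≈ 76.216*I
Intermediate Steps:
√(-5803 + (9368 - 24789)/(-11078 + 13673)) = √(-5803 - 15421/2595) = √(-15074206/2595) = I*√39117564570/2595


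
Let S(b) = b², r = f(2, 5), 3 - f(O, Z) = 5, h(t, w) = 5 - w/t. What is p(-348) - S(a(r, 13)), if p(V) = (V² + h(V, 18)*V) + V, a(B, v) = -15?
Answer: 118773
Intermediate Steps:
h(t, w) = 5 - w/t
f(O, Z) = -2 (f(O, Z) = 3 - 1*5 = 3 - 5 = -2)
r = -2
p(V) = V + V² + V*(5 - 18/V) (p(V) = (V² + (5 - 1*18/V)*V) + V = (V² + (5 - 18/V)*V) + V = (V² + V*(5 - 18/V)) + V = V + V² + V*(5 - 18/V))
p(-348) - S(a(r, 13)) = (-18 - 348*(6 - 348)) - 1*(-15)² = (-18 - 348*(-342)) - 1*225 = (-18 + 119016) - 225 = 118998 - 225 = 118773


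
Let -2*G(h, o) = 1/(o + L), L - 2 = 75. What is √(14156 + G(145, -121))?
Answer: √27406038/44 ≈ 118.98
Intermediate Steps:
L = 77 (L = 2 + 75 = 77)
G(h, o) = -1/(2*(77 + o)) (G(h, o) = -1/(2*(o + 77)) = -1/(2*(77 + o)))
√(14156 + G(145, -121)) = √(14156 - 1/(154 + 2*(-121))) = √(14156 - 1/(154 - 242)) = √(14156 - 1/(-88)) = √(14156 - 1*(-1/88)) = √(14156 + 1/88) = √(1245729/88) = √27406038/44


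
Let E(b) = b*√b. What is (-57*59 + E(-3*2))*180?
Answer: -605340 - 1080*I*√6 ≈ -6.0534e+5 - 2645.4*I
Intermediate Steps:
E(b) = b^(3/2)
(-57*59 + E(-3*2))*180 = (-57*59 + (-3*2)^(3/2))*180 = (-3363 + (-6)^(3/2))*180 = (-3363 - 6*I*√6)*180 = -605340 - 1080*I*√6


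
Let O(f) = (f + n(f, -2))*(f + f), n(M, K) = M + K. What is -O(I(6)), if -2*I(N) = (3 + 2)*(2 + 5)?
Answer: -1295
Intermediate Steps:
n(M, K) = K + M
I(N) = -35/2 (I(N) = -(3 + 2)*(2 + 5)/2 = -5*7/2 = -½*35 = -35/2)
O(f) = 2*f*(-2 + 2*f) (O(f) = (f + (-2 + f))*(f + f) = (-2 + 2*f)*(2*f) = 2*f*(-2 + 2*f))
-O(I(6)) = -4*(-35)*(-1 - 35/2)/2 = -4*(-35)*(-37)/(2*2) = -1*1295 = -1295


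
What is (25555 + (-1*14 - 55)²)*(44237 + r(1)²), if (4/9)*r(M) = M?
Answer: 5364969467/4 ≈ 1.3412e+9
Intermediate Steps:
r(M) = 9*M/4
(25555 + (-1*14 - 55)²)*(44237 + r(1)²) = (25555 + (-1*14 - 55)²)*(44237 + ((9/4)*1)²) = (25555 + (-14 - 55)²)*(44237 + (9/4)²) = (25555 + (-69)²)*(44237 + 81/16) = (25555 + 4761)*(707873/16) = 30316*(707873/16) = 5364969467/4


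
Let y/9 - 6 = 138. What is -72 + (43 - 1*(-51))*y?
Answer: 121752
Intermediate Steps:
y = 1296 (y = 54 + 9*138 = 54 + 1242 = 1296)
-72 + (43 - 1*(-51))*y = -72 + (43 - 1*(-51))*1296 = -72 + (43 + 51)*1296 = -72 + 94*1296 = -72 + 121824 = 121752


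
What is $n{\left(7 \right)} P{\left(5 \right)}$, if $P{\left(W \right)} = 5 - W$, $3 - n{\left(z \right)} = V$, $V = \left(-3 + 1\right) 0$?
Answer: $0$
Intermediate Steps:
$V = 0$ ($V = \left(-2\right) 0 = 0$)
$n{\left(z \right)} = 3$ ($n{\left(z \right)} = 3 - 0 = 3 + 0 = 3$)
$n{\left(7 \right)} P{\left(5 \right)} = 3 \left(5 - 5\right) = 3 \cdot 0 = 0$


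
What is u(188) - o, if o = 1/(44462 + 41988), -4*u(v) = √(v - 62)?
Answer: -1/86450 - 3*√14/4 ≈ -2.8063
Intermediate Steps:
u(v) = -√(-62 + v)/4 (u(v) = -√(v - 62)/4 = -√(-62 + v)/4)
o = 1/86450 ≈ 1.1567e-5
u(188) - o = -√(-62 + 188)/4 - 1*1/86450 = -3*√14/4 - 1/86450 = -1/86450 - 3*√14/4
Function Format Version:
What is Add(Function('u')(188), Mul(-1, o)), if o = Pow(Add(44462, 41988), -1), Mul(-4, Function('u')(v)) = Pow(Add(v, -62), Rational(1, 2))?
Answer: Add(Rational(-1, 86450), Mul(Rational(-3, 4), Pow(14, Rational(1, 2)))) ≈ -2.8063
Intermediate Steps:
Function('u')(v) = Mul(Rational(-1, 4), Pow(Add(-62, v), Rational(1, 2))) (Function('u')(v) = Mul(Rational(-1, 4), Pow(Add(v, -62), Rational(1, 2))) = Mul(Rational(-1, 4), Pow(Add(-62, v), Rational(1, 2))))
o = Rational(1, 86450) (o = Pow(86450, -1) = Rational(1, 86450) ≈ 1.1567e-5)
Add(Function('u')(188), Mul(-1, o)) = Add(Mul(Rational(-1, 4), Pow(Add(-62, 188), Rational(1, 2))), Mul(-1, Rational(1, 86450))) = Add(Mul(Rational(-1, 4), Pow(126, Rational(1, 2))), Rational(-1, 86450)) = Add(Mul(Rational(-1, 4), Mul(3, Pow(14, Rational(1, 2)))), Rational(-1, 86450)) = Add(Mul(Rational(-3, 4), Pow(14, Rational(1, 2))), Rational(-1, 86450)) = Add(Rational(-1, 86450), Mul(Rational(-3, 4), Pow(14, Rational(1, 2))))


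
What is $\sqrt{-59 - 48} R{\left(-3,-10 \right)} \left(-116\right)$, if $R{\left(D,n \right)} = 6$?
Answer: $- 696 i \sqrt{107} \approx - 7199.5 i$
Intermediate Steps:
$\sqrt{-59 - 48} R{\left(-3,-10 \right)} \left(-116\right) = \sqrt{-59 - 48} \cdot 6 \left(-116\right) = \sqrt{-107} \cdot 6 \left(-116\right) = i \sqrt{107} \cdot 6 \left(-116\right) = 6 i \sqrt{107} \left(-116\right) = - 696 i \sqrt{107}$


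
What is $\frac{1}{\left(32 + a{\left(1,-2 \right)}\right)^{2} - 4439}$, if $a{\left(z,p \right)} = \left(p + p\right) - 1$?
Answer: $- \frac{1}{3710} \approx -0.00026954$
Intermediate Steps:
$a{\left(z,p \right)} = -1 + 2 p$ ($a{\left(z,p \right)} = 2 p - 1 = -1 + 2 p$)
$\frac{1}{\left(32 + a{\left(1,-2 \right)}\right)^{2} - 4439} = \frac{1}{\left(32 + \left(-1 + 2 \left(-2\right)\right)\right)^{2} - 4439} = \frac{1}{\left(32 - 5\right)^{2} - 4439} = \frac{1}{27^{2} - 4439} = \frac{1}{729 - 4439} = \frac{1}{-3710} = - \frac{1}{3710}$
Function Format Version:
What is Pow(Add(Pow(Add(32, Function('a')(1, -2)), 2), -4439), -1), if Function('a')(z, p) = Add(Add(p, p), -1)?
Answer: Rational(-1, 3710) ≈ -0.00026954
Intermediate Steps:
Function('a')(z, p) = Add(-1, Mul(2, p)) (Function('a')(z, p) = Add(Mul(2, p), -1) = Add(-1, Mul(2, p)))
Pow(Add(Pow(Add(32, Function('a')(1, -2)), 2), -4439), -1) = Pow(Add(Pow(Add(32, Add(-1, Mul(2, -2))), 2), -4439), -1) = Pow(Add(Pow(Add(32, Add(-1, -4)), 2), -4439), -1) = Pow(Add(Pow(Add(32, -5), 2), -4439), -1) = Pow(Add(Pow(27, 2), -4439), -1) = Pow(Add(729, -4439), -1) = Pow(-3710, -1) = Rational(-1, 3710)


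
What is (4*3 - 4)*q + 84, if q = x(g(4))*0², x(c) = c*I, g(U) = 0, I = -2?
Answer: 84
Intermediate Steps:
x(c) = -2*c (x(c) = c*(-2) = -2*c)
q = 0 (q = -2*0*0² = 0*0 = 0)
(4*3 - 4)*q + 84 = (4*3 - 4)*0 + 84 = (12 - 4)*0 + 84 = 8*0 + 84 = 0 + 84 = 84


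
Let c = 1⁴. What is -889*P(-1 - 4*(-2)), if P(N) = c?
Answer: -889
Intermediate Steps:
c = 1
P(N) = 1
-889*P(-1 - 4*(-2)) = -889*1 = -889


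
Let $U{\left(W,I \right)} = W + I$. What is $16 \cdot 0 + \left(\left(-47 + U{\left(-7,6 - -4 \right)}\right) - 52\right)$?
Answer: $-96$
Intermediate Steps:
$U{\left(W,I \right)} = I + W$
$16 \cdot 0 + \left(\left(-47 + U{\left(-7,6 - -4 \right)}\right) - 52\right) = 16 \cdot 0 + \left(\left(-47 + \left(\left(6 - -4\right) - 7\right)\right) - 52\right) = 0 + \left(\left(-47 + \left(\left(6 + 4\right) - 7\right)\right) - 52\right) = 0 + \left(\left(-47 + \left(10 - 7\right)\right) - 52\right) = 0 + \left(\left(-47 + 3\right) - 52\right) = 0 - 96 = -96$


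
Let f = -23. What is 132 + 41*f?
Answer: -811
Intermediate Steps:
132 + 41*f = 132 + 41*(-23) = 132 - 943 = -811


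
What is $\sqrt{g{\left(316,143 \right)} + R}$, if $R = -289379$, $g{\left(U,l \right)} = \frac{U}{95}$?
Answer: $\frac{3 i \sqrt{290179495}}{95} \approx 537.94 i$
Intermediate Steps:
$g{\left(U,l \right)} = \frac{U}{95}$ ($g{\left(U,l \right)} = U \frac{1}{95} = \frac{U}{95}$)
$\sqrt{g{\left(316,143 \right)} + R} = \sqrt{\frac{1}{95} \cdot 316 - 289379} = \sqrt{\frac{316}{95} - 289379} = \sqrt{- \frac{27490689}{95}} = \frac{3 i \sqrt{290179495}}{95}$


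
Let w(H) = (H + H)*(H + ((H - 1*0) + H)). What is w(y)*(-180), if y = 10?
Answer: -108000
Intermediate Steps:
w(H) = 6*H² (w(H) = (2*H)*(H + ((H + 0) + H)) = (2*H)*(H + (H + H)) = (2*H)*(H + 2*H) = (2*H)*(3*H) = 6*H²)
w(y)*(-180) = (6*10²)*(-180) = (6*100)*(-180) = 600*(-180) = -108000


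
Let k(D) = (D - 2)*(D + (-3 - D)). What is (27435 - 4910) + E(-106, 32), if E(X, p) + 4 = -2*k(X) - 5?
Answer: 21868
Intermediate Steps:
k(D) = 6 - 3*D (k(D) = (-2 + D)*(-3) = 6 - 3*D)
E(X, p) = -21 + 6*X (E(X, p) = -4 + (-2*(6 - 3*X) - 5) = -4 + ((-12 + 6*X) - 5) = -4 + (-17 + 6*X) = -21 + 6*X)
(27435 - 4910) + E(-106, 32) = (27435 - 4910) + (-21 + 6*(-106)) = 22525 + (-21 - 636) = 22525 - 657 = 21868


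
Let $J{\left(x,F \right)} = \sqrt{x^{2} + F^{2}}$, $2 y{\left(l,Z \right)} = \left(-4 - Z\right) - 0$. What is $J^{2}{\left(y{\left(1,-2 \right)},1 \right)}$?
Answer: $2$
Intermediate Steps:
$y{\left(l,Z \right)} = -2 - \frac{Z}{2}$ ($y{\left(l,Z \right)} = \frac{\left(-4 - Z\right) - 0}{2} = \frac{\left(-4 - Z\right) + 0}{2} = \frac{-4 - Z}{2} = -2 - \frac{Z}{2}$)
$J{\left(x,F \right)} = \sqrt{F^{2} + x^{2}}$
$J^{2}{\left(y{\left(1,-2 \right)},1 \right)} = \left(\sqrt{1^{2} + \left(-2 - -1\right)^{2}}\right)^{2} = \left(\sqrt{1 + \left(-2 + 1\right)^{2}}\right)^{2} = \left(\sqrt{1 + \left(-1\right)^{2}}\right)^{2} = \left(\sqrt{1 + 1}\right)^{2} = \left(\sqrt{2}\right)^{2} = 2$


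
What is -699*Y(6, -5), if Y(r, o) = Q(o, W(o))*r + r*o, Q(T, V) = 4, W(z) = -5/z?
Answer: 4194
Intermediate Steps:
Y(r, o) = 4*r + o*r (Y(r, o) = 4*r + r*o = 4*r + o*r)
-699*Y(6, -5) = -4194*(4 - 5) = -4194*(-1) = -699*(-6) = 4194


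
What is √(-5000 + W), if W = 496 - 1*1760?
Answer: 6*I*√174 ≈ 79.145*I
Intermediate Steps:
W = -1264 (W = 496 - 1760 = -1264)
√(-5000 + W) = √(-5000 - 1264) = √(-6264) = 6*I*√174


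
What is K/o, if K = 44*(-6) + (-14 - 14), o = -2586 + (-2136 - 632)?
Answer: 146/2677 ≈ 0.054539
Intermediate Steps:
o = -5354 (o = -2586 - 2768 = -5354)
K = -292 (K = -264 - 28 = -292)
K/o = -292/(-5354) = -292*(-1/5354) = 146/2677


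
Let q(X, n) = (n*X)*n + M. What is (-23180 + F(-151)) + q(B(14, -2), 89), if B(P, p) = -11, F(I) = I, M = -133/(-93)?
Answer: -10272833/93 ≈ -1.1046e+5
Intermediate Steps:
M = 133/93 (M = -133*(-1/93) = 133/93 ≈ 1.4301)
q(X, n) = 133/93 + X*n² (q(X, n) = (n*X)*n + 133/93 = (X*n)*n + 133/93 = X*n² + 133/93 = 133/93 + X*n²)
(-23180 + F(-151)) + q(B(14, -2), 89) = (-23180 - 151) + (133/93 - 11*89²) = -23331 + (133/93 - 11*7921) = -23331 + (133/93 - 87131) = -23331 - 8103050/93 = -10272833/93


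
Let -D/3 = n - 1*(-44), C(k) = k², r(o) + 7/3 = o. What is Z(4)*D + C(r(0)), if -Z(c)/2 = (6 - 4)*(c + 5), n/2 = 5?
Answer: 52537/9 ≈ 5837.4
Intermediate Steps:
n = 10 (n = 2*5 = 10)
r(o) = -7/3 + o
Z(c) = -20 - 4*c (Z(c) = -2*(6 - 4)*(c + 5) = -4*(5 + c) = -2*(10 + 2*c) = -20 - 4*c)
D = -162 (D = -3*(10 - 1*(-44)) = -3*(10 + 44) = -3*54 = -162)
Z(4)*D + C(r(0)) = (-20 - 4*4)*(-162) + (-7/3 + 0)² = (-20 - 16)*(-162) + (-7/3)² = -36*(-162) + 49/9 = 5832 + 49/9 = 52537/9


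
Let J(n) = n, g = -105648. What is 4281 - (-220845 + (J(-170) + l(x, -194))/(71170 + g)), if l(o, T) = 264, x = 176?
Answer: 3880947161/17239 ≈ 2.2513e+5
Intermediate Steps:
4281 - (-220845 + (J(-170) + l(x, -194))/(71170 + g)) = 4281 - (-220845 + (-170 + 264)/(71170 - 105648)) = 4281 - (-220845 + 94/(-34478)) = 4281 - (-220845 + 94*(-1/34478)) = 4281 - (-220845 - 47/17239) = 4281 - 1*(-3807147002/17239) = 4281 + 3807147002/17239 = 3880947161/17239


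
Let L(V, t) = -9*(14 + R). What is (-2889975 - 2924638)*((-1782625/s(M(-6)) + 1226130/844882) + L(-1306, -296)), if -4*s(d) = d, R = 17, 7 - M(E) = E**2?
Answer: 762375586737431926/532643 ≈ 1.4313e+12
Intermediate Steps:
M(E) = 7 - E**2
s(d) = -d/4
L(V, t) = -279 (L(V, t) = -9*(14 + 17) = -9*31 = -279)
(-2889975 - 2924638)*((-1782625/s(M(-6)) + 1226130/844882) + L(-1306, -296)) = (-2889975 - 2924638)*((-1782625*(-4/(7 - 1*(-6)**2)) + 1226130/844882) - 279) = -5814613*((-1782625*(-4/(7 - 1*36)) + 1226130*(1/844882)) - 279) = -5814613*((-1782625*(-4/(7 - 36)) + 26655/18367) - 279) = -5814613*((-1782625/((-1/4*(-29))) + 26655/18367) - 279) = -5814613*((-1782625/29/4 + 26655/18367) - 279) = -5814613*((-1782625*4/29 + 26655/18367) - 279) = -5814613*((-7130500/29 + 26655/18367) - 279) = -5814613*(-130965120505/532643 - 279) = -5814613*(-131113727902/532643) = 762375586737431926/532643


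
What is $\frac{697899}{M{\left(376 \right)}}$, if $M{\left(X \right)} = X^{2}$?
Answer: $\frac{697899}{141376} \approx 4.9365$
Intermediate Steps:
$\frac{697899}{M{\left(376 \right)}} = \frac{697899}{376^{2}} = \frac{697899}{141376}$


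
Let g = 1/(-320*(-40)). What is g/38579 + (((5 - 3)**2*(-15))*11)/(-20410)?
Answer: 32591541241/1007868659200 ≈ 0.032337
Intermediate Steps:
g = 1/12800 ≈ 7.8125e-5
g/38579 + (((5 - 3)**2*(-15))*11)/(-20410) = (1/12800)/38579 + (((5 - 3)**2*(-15))*11)/(-20410) = (1/12800)*(1/38579) + ((2**2*(-15))*11)*(-1/20410) = 1/493811200 + ((4*(-15))*11)*(-1/20410) = 1/493811200 - 60*11*(-1/20410) = 1/493811200 - 660*(-1/20410) = 1/493811200 + 66/2041 = 32591541241/1007868659200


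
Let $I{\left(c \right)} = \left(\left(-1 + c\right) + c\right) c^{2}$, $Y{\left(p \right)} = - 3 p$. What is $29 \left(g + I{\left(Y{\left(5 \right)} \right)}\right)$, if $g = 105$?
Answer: $-199230$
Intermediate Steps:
$I{\left(c \right)} = c^{2} \left(-1 + 2 c\right)$ ($I{\left(c \right)} = \left(-1 + 2 c\right) c^{2} = c^{2} \left(-1 + 2 c\right)$)
$29 \left(g + I{\left(Y{\left(5 \right)} \right)}\right) = 29 \left(105 + \left(\left(-3\right) 5\right)^{2} \left(-1 + 2 \left(\left(-3\right) 5\right)\right)\right) = 29 \left(105 + \left(-15\right)^{2} \left(-1 + 2 \left(-15\right)\right)\right) = 29 \left(105 + 225 \left(-1 - 30\right)\right) = 29 \left(105 + 225 \left(-31\right)\right) = 29 \left(105 - 6975\right) = 29 \left(-6870\right) = -199230$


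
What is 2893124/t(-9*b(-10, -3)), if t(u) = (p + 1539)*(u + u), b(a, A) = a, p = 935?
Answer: 723281/111330 ≈ 6.4967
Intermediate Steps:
t(u) = 4948*u (t(u) = (935 + 1539)*(u + u) = 2474*(2*u) = 4948*u)
2893124/t(-9*b(-10, -3)) = 2893124/((4948*(-9*(-10)))) = 2893124/((4948*90)) = 2893124/445320 = 2893124*(1/445320) = 723281/111330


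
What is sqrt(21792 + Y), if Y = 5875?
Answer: sqrt(27667) ≈ 166.33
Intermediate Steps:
sqrt(21792 + Y) = sqrt(21792 + 5875) = sqrt(27667)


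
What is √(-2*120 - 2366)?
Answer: I*√2606 ≈ 51.049*I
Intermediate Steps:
√(-2*120 - 2366) = √(-240 - 2366) = √(-2606) = I*√2606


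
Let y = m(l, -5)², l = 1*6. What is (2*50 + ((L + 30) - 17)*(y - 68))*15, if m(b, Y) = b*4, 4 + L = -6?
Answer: 24360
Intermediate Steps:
L = -10 (L = -4 - 6 = -10)
l = 6
m(b, Y) = 4*b
y = 576 (y = (4*6)² = 24² = 576)
(2*50 + ((L + 30) - 17)*(y - 68))*15 = (2*50 + ((-10 + 30) - 17)*(576 - 68))*15 = (100 + (20 - 17)*508)*15 = (100 + 3*508)*15 = (100 + 1524)*15 = 1624*15 = 24360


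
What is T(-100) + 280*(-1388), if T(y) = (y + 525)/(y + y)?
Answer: -3109137/8 ≈ -3.8864e+5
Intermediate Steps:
T(y) = (525 + y)/(2*y) (T(y) = (525 + y)/((2*y)) = (525 + y)*(1/(2*y)) = (525 + y)/(2*y))
T(-100) + 280*(-1388) = (1/2)*(525 - 100)/(-100) + 280*(-1388) = (1/2)*(-1/100)*425 - 388640 = -17/8 - 388640 = -3109137/8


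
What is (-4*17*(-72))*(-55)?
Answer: -269280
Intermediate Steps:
(-4*17*(-72))*(-55) = -68*(-72)*(-55) = 4896*(-55) = -269280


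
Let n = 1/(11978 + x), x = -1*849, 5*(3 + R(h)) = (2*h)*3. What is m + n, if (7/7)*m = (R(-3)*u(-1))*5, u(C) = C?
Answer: 367258/11129 ≈ 33.000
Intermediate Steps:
R(h) = -3 + 6*h/5 (R(h) = -3 + ((2*h)*3)/5 = -3 + (6*h)/5 = -3 + 6*h/5)
x = -849
m = 33 (m = ((-3 + (6/5)*(-3))*(-1))*5 = ((-3 - 18/5)*(-1))*5 = -33/5*(-1)*5 = (33/5)*5 = 33)
n = 1/11129 (n = 1/(11978 - 849) = 1/11129 ≈ 8.9855e-5)
m + n = 33 + 1/11129 = 367258/11129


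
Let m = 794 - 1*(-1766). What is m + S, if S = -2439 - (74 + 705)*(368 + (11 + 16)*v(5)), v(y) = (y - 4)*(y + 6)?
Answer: -517914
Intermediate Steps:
m = 2560 (m = 794 + 1766 = 2560)
v(y) = (-4 + y)*(6 + y)
S = -520474 (S = -2439 - (74 + 705)*(368 + (11 + 16)*(-24 + 5² + 2*5)) = -2439 - 779*(368 + 27*(-24 + 25 + 10)) = -2439 - 779*(368 + 27*11) = -2439 - 779*(368 + 297) = -2439 - 779*665 = -2439 - 1*518035 = -2439 - 518035 = -520474)
m + S = 2560 - 520474 = -517914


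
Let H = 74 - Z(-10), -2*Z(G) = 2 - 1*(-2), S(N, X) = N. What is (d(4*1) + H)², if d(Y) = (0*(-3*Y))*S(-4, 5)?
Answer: 5776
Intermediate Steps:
Z(G) = -2 (Z(G) = -(2 - 1*(-2))/2 = -(2 + 2)/2 = -½*4 = -2)
H = 76 (H = 74 - 1*(-2) = 74 + 2 = 76)
d(Y) = 0 (d(Y) = (0*(-3*Y))*(-4) = 0*(-4) = 0)
(d(4*1) + H)² = (0 + 76)² = 76² = 5776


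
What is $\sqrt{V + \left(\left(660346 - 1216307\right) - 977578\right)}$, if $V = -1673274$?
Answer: $i \sqrt{3206813} \approx 1790.8 i$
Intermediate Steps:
$\sqrt{V + \left(\left(660346 - 1216307\right) - 977578\right)} = \sqrt{-1673274 + \left(\left(660346 - 1216307\right) - 977578\right)} = \sqrt{-1673274 - 1533539} = \sqrt{-3206813} = i \sqrt{3206813}$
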